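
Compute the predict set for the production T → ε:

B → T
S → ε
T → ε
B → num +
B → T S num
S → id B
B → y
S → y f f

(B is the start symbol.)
{ $, 'id', 'num', 'y' }

PREDICT(T → ε) = (FIRST(RHS) \ {ε}) ∪ (FOLLOW(T) if ε ∈ FIRST(RHS), i.e. RHS ⇒* ε)
The right-hand side is ε (FIRST(ε) = { ε }), so the predict set is FOLLOW(T) = { $, 'id', 'num', 'y' }
PREDICT(T → ε) = { $, 'id', 'num', 'y' }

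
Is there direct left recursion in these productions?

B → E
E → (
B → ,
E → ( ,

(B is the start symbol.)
No direct left recursion

B → E: starts with E
E → (: starts with '('
B → ,: starts with ','
E → ( ,: starts with '('

No direct left recursion found.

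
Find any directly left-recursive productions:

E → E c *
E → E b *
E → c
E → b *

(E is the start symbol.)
Yes, E is left-recursive

Direct left recursion occurs when N → N α for some non-terminal N (the right-hand side begins with the left-hand side itself).

E → E c *: LEFT RECURSIVE (starts with E)
E → E b *: LEFT RECURSIVE (starts with E)
E → c: starts with c
E → b *: starts with b

The grammar has direct left recursion on: E.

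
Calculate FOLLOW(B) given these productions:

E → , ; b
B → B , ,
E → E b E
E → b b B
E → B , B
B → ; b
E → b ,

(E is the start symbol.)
In B → B , ,: B is followed by ',' ',', add FIRST(',' ',') \ {ε} = { ',' }
In E → b b B: B is at the end, add FOLLOW(E)
In E → B , B: B is followed by ',' B, add FIRST(',' B) \ {ε} = { ',' }
In E → B , B: B is at the end, add FOLLOW(E)

The FOLLOW sets referred to above (computed the same way, to a fixed point):
  FOLLOW(E) = { $, 'b' }

Taking the union: FOLLOW(B) = { $, ',', 'b' }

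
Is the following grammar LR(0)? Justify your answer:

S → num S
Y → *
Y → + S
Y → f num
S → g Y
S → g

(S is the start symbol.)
No. Shift-reduce conflict between [S → g .] and [Y → . *]

A grammar is LR(0) if no state in the canonical LR(0) collection has:
  - both a shift item (dot before a terminal) and a complete item (shift-reduce conflict), or
  - two or more complete items (reduce-reduce conflict; the accept item [S' → S .] counts as a complete item here).

Augment with S' → S and build the canonical LR(0) collection (I0 = CLOSURE({[S' → . S]}), then GOTO on every symbol after a dot until no new states appear). It has 11 states:
  I0: { [S → . g Y], [S → . g], [S → . num S], [S' → . S] }  — shift
  I1: { [S' → S .] }  — accept
  I2: { [S → g . Y], [S → g .], [Y → . *], [Y → . + S], [Y → . f num] }  — shift, reduce
  I3: { [S → . g Y], [S → . g], [S → . num S], [S → num . S] }  — shift
  I4: { [S → num S .] }  — reduce
  I5: { [Y → * .] }  — reduce
  I6: { [S → . g Y], [S → . g], [S → . num S], [Y → + . S] }  — shift
  I7: { [S → g Y .] }  — reduce
  I8: { [Y → f . num] }  — shift
  I9: { [Y → f num .] }  — reduce
  I10: { [Y → + S .] }  — reduce

Conflict in state I2:
  Shift-reduce conflict between [S → g .] and [Y → . *]
So the grammar is NOT LR(0).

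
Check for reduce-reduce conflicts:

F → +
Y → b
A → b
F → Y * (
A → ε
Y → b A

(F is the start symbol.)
A reduce-reduce conflict occurs when an LR(0) state has two complete items [A → α .] and [B → β .] — both call for a reduction, and with no lookahead the parser cannot choose between them.

Augment with F' → F and build the canonical LR(0) collection (I0 = CLOSURE({[F' → . F]}), then GOTO on every symbol after a dot until no new states appear). It has 9 states:
  I0: { [F → . +], [F → . Y * (], [F' → . F], [Y → . b A], [Y → . b] }  — shift
  I1: { [F → + .] }  — reduce
  I2: { [F' → F .] }  — accept
  I3: { [F → Y . * (] }  — shift
  I4: { [A → . b], [A → .], [Y → b . A], [Y → b .] }  — shift, 2 reduces
  I5: { [Y → b A .] }  — reduce
  I6: { [A → b .] }  — reduce
  I7: { [F → Y * . (] }  — shift
  I8: { [F → Y * ( .] }  — reduce

I4 contains complete items [A → .], [Y → b .] — reduce-reduce conflict.

Answer: Yes — I4: [A → .] vs [Y → b .]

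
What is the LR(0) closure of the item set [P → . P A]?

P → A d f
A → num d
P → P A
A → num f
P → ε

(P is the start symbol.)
Start with: [P → . P A]
  [P → . P A] has the dot before P: add [P → . A d f], [P → .]
  [P → . A d f] has the dot before A: add [A → . num d], [A → . num f]
No further items can be added.

CLOSURE = { [A → . num d], [A → . num f], [P → . A d f], [P → . P A], [P → .] }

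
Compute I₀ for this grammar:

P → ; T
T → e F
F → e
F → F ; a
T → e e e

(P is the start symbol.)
{ [P → . ; T], [P' → . P] }

First, augment the grammar with P' → P
I₀ = CLOSURE({ [P' → . P] }):
  [P' → . P] has the dot before P: add [P → . ; T]
No further items can be added.

I₀ = { [P → . ; T], [P' → . P] }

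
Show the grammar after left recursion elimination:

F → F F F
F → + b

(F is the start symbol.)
F is directly left-recursive. The standard transformation for
  A → A α₁ | ... | A α_m | β₁ | ... | β_n
is
  A  → β₁ A' | ... | β_n A'
  A' → α₁ A' | ... | α_m A' | ε

F → + b becomes F → + b F'
F → F F F becomes F' → F F F'
Add F' → ε

Resulting grammar:
F → + b F'
F' → F F F'
F' → ε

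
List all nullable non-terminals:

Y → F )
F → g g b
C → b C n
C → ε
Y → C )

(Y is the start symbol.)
A non-terminal is nullable if it can derive ε (the empty string): either it has an ε-production, or it has a production whose right-hand side consists entirely of nullable non-terminals.

ε-productions: C → ε
So C is immediately nullable.
No further non-terminal can be added: every production for the remaining non-terminals contains a terminal or a non-nullable non-terminal.
Nullable = { 'C' }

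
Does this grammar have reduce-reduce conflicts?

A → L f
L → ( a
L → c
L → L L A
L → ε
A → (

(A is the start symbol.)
No reduce-reduce conflicts

Augment with A' → A and build the canonical LR(0) collection (I0 = CLOSURE({[A' → . A]}), then GOTO on every symbol after a dot until no new states appear). It has 11 states:
  I0: { [A → . (], [A → . L f], [A' → . A], [L → . ( a], [L → . L L A], [L → . c], [L → .] }  — shift, reduce
  I1: { [A → ( .], [L → ( . a] }  — shift, reduce
  I2: { [A' → A .] }  — accept
  I3: { [A → L . f], [L → . ( a], [L → . L L A], [L → . c], [L → .], [L → L . L A] }  — shift, reduce
  I4: { [L → c .] }  — reduce
  I5: { [L → ( . a] }  — shift
  I6: { [A → . (], [A → . L f], [L → . ( a], [L → . L L A], [L → . c], [L → .], [L → L . L A], [L → L L . A] }  — shift, reduce
  I7: { [A → L f .] }  — reduce
  I8: { [L → L L A .] }  — reduce
  I9: { [A → . (], [A → . L f], [A → L . f], [L → . ( a], [L → . L L A], [L → . c], [L → .], [L → L . L A], [L → L L . A] }  — shift, reduce
  I10: { [L → ( a .] }  — reduce

No state contains more than one complete item.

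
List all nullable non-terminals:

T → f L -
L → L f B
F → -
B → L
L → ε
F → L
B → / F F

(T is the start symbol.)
A non-terminal is nullable if it can derive ε (the empty string): either it has an ε-production, or it has a production whose right-hand side consists entirely of nullable non-terminals.

ε-productions: L → ε
So L is immediately nullable.
B → L: every symbol on the right is nullable, so B is nullable too.
F → L: every symbol on the right is nullable, so F is nullable too.
No further non-terminal can be added: every production for the remaining non-terminals contains a terminal or a non-nullable non-terminal.
Nullable = { 'B', 'F', 'L' }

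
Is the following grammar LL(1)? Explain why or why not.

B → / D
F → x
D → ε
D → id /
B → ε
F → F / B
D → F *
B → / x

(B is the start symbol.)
No. Predict set conflict for B: { '/' }

Relevant sets:
  FIRST(F) = { 'x' }
  FOLLOW(B) = { $, '*', '/' }
  FOLLOW(D) = { $, '*', '/' }

For B:
  PREDICT(B → '/' D) = { '/' }
  PREDICT(B → ε) = { $, '*', '/' }
  PREDICT(B → '/' x) = { '/' }
For F:
  PREDICT(F → x) = { 'x' }
  PREDICT(F → F '/' B) = { 'x' }
For D:
  PREDICT(D → ε) = { $, '*', '/' }
  PREDICT(D → id '/') = { 'id' }
  PREDICT(D → F '*') = { 'x' }

Conflict found: Predict set conflict for B: { '/' }
The grammar is NOT LL(1).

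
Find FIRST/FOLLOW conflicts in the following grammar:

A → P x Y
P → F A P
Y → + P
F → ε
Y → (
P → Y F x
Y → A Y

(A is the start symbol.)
A FIRST/FOLLOW conflict occurs when a non-terminal N has a nullable alternative N → β (β ⇒* ε) and another alternative N → α with FIRST(α) ∩ FOLLOW(N) ≠ ∅: on such a lookahead the parser cannot decide between expanding α and letting N vanish via β.

Nullable non-terminals: F.
F has a nullable alternative but only one production, so nothing to check.

A, P, Y have no nullable alternative, so no FIRST/FOLLOW check is needed there.

No FIRST/FOLLOW conflicts found.

Answer: No FIRST/FOLLOW conflicts.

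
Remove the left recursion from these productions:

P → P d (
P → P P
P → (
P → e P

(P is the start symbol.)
P is directly left-recursive. The standard transformation for
  A → A α₁ | ... | A α_m | β₁ | ... | β_n
is
  A  → β₁ A' | ... | β_n A'
  A' → α₁ A' | ... | α_m A' | ε

P → ( becomes P → ( P'
P → e P becomes P → e P P'
P → P d ( becomes P' → d ( P'
P → P P becomes P' → P P'
Add P' → ε

Resulting grammar:
P → ( P'
P → e P P'
P' → d ( P'
P' → P P'
P' → ε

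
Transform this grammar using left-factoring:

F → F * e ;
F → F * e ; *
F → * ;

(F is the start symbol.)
Left-factoring transforms A → αβ₁ | αβ₂ into A → αA' and A' → β₁ | β₂
(α is the longest common prefix among the alternatives). Repeat until
no nonterminal has two alternatives with a common prefix.

Round 1: F has alternatives sharing prefix 'F * e ;'. Introduce F': F → F * e ; F'
  Add: F' → ε
  Add: F' → *

No remaining common prefixes — done.

Resulting grammar:
F → F * e ; F'
F' → ε
F' → *
F → * ;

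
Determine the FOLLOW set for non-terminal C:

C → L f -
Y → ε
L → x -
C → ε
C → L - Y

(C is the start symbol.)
C is the start symbol, so $ ∈ FOLLOW(C).
C does not occur on any right-hand side.

Taking the union: FOLLOW(C) = { $ }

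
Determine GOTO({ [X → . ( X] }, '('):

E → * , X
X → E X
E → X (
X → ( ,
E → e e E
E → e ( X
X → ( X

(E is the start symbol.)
{ [E → . * , X], [E → . X (], [E → . e ( X], [E → . e e E], [X → ( . X], [X → . ( ,], [X → . ( X], [X → . E X] }

GOTO(I, '(') = CLOSURE({ [A → αX.β] : [A → α.Xβ] ∈ I, X = '(' })

Items with dot before '(', with the dot advanced:
  [X → . ( X] → [X → ( . X]
Closure of the advanced items:
  [X → ( . X] has the dot before X: add [X → . E X], [X → . ( ,], [X → . ( X]
  [X → . E X] has the dot before E: add [E → . * , X], [E → . X (], [E → . e e E], [E → . e ( X]

GOTO = { [E → . * , X], [E → . X (], [E → . e ( X], [E → . e e E], [X → ( . X], [X → . ( ,], [X → . ( X], [X → . E X] }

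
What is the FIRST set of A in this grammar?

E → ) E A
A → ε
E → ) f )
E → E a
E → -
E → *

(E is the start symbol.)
From A → ε:
  - ε-production, so ε ∈ FIRST(A)

Collecting: FIRST(A) = { ε }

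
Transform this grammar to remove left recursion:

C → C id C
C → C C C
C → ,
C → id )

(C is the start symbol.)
C is directly left-recursive. The standard transformation for
  A → A α₁ | ... | A α_m | β₁ | ... | β_n
is
  A  → β₁ A' | ... | β_n A'
  A' → α₁ A' | ... | α_m A' | ε

C → , becomes C → , C'
C → id ) becomes C → id ) C'
C → C id C becomes C' → id C C'
C → C C C becomes C' → C C C'
Add C' → ε

Resulting grammar:
C → , C'
C → id ) C'
C' → id C C'
C' → C C C'
C' → ε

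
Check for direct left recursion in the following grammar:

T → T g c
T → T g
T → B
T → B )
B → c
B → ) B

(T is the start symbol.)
Yes, T is left-recursive

Direct left recursion occurs when N → N α for some non-terminal N (the right-hand side begins with the left-hand side itself).

T → T g c: LEFT RECURSIVE (starts with T)
T → T g: LEFT RECURSIVE (starts with T)
T → B: starts with B
T → B ): starts with B
B → c: starts with c
B → ) B: starts with ')'

The grammar has direct left recursion on: T.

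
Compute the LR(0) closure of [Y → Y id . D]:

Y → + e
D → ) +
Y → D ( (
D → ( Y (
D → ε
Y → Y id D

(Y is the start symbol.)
{ [D → . ( Y (], [D → . ) +], [D → .], [Y → Y id . D] }

To compute CLOSURE, for each item [A → α.Bβ] where B is a non-terminal, add [B → .γ] for all productions B → γ; repeat for the newly added items until nothing changes.

Start with: [Y → Y id . D]
  [Y → Y id . D] has the dot before D: add [D → . ) +], [D → . ( Y (], [D → .]
No further items can be added.

CLOSURE = { [D → . ( Y (], [D → . ) +], [D → .], [Y → Y id . D] }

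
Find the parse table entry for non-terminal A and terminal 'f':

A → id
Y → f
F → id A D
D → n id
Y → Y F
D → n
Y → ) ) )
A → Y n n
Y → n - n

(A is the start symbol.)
To find M[A, 'f'], we find productions for A where 'f' is in the predict set (PREDICT(N → α) = (FIRST(α) \ {ε}) ∪ (FOLLOW(N) if α ⇒* ε)).

Relevant sets:
  FIRST(Y) = { ')', 'f', 'n' }

A → id: PREDICT = { 'id' }
A → Y n n: PREDICT = { ')', 'f', 'n' }
  'f' is in predict set, so this production goes in M[A, 'f']

M[A, 'f'] = A → Y n n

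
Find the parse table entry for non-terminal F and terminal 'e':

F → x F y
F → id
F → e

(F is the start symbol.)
To find M[F, 'e'], we find productions for F where 'e' is in the predict set (PREDICT(N → α) = (FIRST(α) \ {ε}) ∪ (FOLLOW(N) if α ⇒* ε)).

F → x F y: PREDICT = { 'x' }
F → id: PREDICT = { 'id' }
F → e: PREDICT = { 'e' }
  'e' is in predict set, so this production goes in M[F, 'e']

M[F, 'e'] = F → e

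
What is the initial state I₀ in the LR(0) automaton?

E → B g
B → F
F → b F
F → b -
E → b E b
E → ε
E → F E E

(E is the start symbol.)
{ [B → . F], [E → . B g], [E → . F E E], [E → . b E b], [E → .], [E' → . E], [F → . b -], [F → . b F] }

First, augment the grammar with E' → E
I₀ = CLOSURE({ [E' → . E] }):
  [E' → . E] has the dot before E: add [E → . B g], [E → . b E b], [E → .], [E → . F E E]
  [E → . B g] has the dot before B: add [B → . F]
  [E → . F E E] has the dot before F: add [F → . b F], [F → . b -]
No further items can be added.

I₀ = { [B → . F], [E → . B g], [E → . F E E], [E → . b E b], [E → .], [E' → . E], [F → . b -], [F → . b F] }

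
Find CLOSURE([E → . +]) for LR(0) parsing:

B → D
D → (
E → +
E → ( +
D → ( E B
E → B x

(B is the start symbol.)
{ [E → . +] }

Start with: [E → . +]
The dot precedes the terminal '+', so nothing is added.

CLOSURE = { [E → . +] }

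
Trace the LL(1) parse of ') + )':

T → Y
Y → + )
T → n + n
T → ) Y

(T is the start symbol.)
LL(1) parsing maintains a stack (initially the start symbol over $) and the input. At each step: if the stack top is a terminal, match it against the current input token; if it is a non-terminal N, replace it with the RHS of M[N, lookahead] (the unique production whose predict set contains the lookahead).

Stack is shown with the top on the left.

Stack  Input    Action
----------------------
T $    ) + ) $  output T → ) Y
) Y $  ) + ) $  match ')'
Y $    + ) $    output Y → + )
+ ) $  + ) $    match '+'
) $    ) $      match ')'
$      $        accept

The string is accepted.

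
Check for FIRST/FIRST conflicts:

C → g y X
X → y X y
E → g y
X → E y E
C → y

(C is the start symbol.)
FIRST sets of the non-terminals at (or reachable through a nullable prefix from) the front of some alternative:
  FIRST(E) = { 'g' }

Productions for C:
  C → g y X: FIRST = { 'g' }
  C → y: FIRST = { 'y' }
Productions for X:
  X → y X y: FIRST = { 'y' }
  X → E y E: FIRST = { 'g' }
E has only one production, so no FIRST/FIRST conflict is possible there.

All alternatives of each non-terminal have pairwise disjoint FIRST sets.

Answer: No FIRST/FIRST conflicts.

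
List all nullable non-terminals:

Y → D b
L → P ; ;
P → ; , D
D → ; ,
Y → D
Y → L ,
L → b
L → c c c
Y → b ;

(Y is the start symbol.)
A non-terminal is nullable if it can derive ε (the empty string): either it has an ε-production, or it has a production whose right-hand side consists entirely of nullable non-terminals.

There are no ε-productions, so no non-terminal can derive ε.
No non-terminals are nullable.

Answer: None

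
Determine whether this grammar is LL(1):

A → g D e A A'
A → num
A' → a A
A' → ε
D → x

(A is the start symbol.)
A grammar is LL(1) if for each non-terminal N with multiple productions, the predict sets of those productions are pairwise disjoint, where PREDICT(N → α) = (FIRST(α) \ {ε}) ∪ (FOLLOW(N) if α ⇒* ε).

Relevant sets:
  FOLLOW(A') = { $, 'a' }

For A:
  PREDICT(A → g D e A A') = { 'g' }
  PREDICT(A → num) = { 'num' }
For A':
  PREDICT(A' → a A) = { 'a' }
  PREDICT(A' → ε) = { $, 'a' }
D has a single production, so nothing to check there.

Conflict found: Predict set conflict for A': { 'a' }
The grammar is NOT LL(1).

Answer: No. Predict set conflict for A': { 'a' }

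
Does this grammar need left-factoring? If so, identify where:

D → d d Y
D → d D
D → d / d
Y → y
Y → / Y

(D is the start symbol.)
Yes, D has productions with common prefix 'd'

Left-factoring is needed when two productions for the same non-terminal
share a common prefix on the right-hand side.

Productions for D:
  D → d d Y
  D → d D
  D → d / d
Productions for Y:
  Y → y
  Y → / Y

Found common prefix 'd' in productions for D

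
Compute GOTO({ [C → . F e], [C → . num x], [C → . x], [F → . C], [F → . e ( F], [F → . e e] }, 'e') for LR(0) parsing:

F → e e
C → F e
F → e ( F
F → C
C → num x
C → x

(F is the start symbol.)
{ [F → e . ( F], [F → e . e] }

GOTO(I, 'e') = CLOSURE({ [A → αX.β] : [A → α.Xβ] ∈ I, X = 'e' })

Items with dot before 'e', with the dot advanced:
  [F → . e ( F] → [F → e . ( F]
  [F → . e e] → [F → e . e]
Closure adds nothing (no advanced item has the dot before a non-terminal).

GOTO = { [F → e . ( F], [F → e . e] }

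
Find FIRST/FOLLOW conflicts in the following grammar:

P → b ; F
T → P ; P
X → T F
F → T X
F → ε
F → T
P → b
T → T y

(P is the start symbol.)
Yes. F → T X with FOLLOW(F) on { 'b' }; F → T with FOLLOW(F) on { 'b' }

Nullable non-terminals: F.
FIRST sets used below: FIRST(T) = { 'b' }

F: nullable alternative(s) F → ε; FOLLOW(F) = { $, ';', 'b', 'y' }
  F → T X: FIRST \ {ε} = { 'b' } — overlaps FOLLOW(F) on { 'b' }: CONFLICT
  F → ε: FIRST \ {ε} = { } — this is the only nullable alternative, skip
  F → T: FIRST \ {ε} = { 'b' } — overlaps FOLLOW(F) on { 'b' }: CONFLICT

P, T, X have no nullable alternative, so no FIRST/FOLLOW check is needed there.

So the grammar has 2 FIRST/FOLLOW conflicts (marked CONFLICT above).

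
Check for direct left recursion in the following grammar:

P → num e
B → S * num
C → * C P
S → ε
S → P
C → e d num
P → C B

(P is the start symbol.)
Direct left recursion occurs when N → N α for some non-terminal N (the right-hand side begins with the left-hand side itself).

P → num e: starts with num
B → S * num: starts with S
C → * C P: starts with '*'
S → ε: starts with ε
S → P: starts with P
C → e d num: starts with e
P → C B: starts with C

No direct left recursion found.

Answer: No direct left recursion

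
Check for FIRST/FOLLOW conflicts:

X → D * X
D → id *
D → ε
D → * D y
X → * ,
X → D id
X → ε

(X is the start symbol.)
Nullable non-terminals: D, X.
FIRST sets used below: FIRST(D) = { '*', 'id', ε }

D: nullable alternative(s) D → ε; FOLLOW(D) = { '*', 'id', 'y' }
  D → id *: FIRST \ {ε} = { 'id' } — overlaps FOLLOW(D) on { 'id' }: CONFLICT
  D → ε: FIRST \ {ε} = { } — this is the only nullable alternative, skip
  D → * D y: FIRST \ {ε} = { '*' } — overlaps FOLLOW(D) on { '*' }: CONFLICT

X: nullable alternative(s) X → ε; FOLLOW(X) = { $ }
  X → D * X: FIRST \ {ε} = { '*', 'id' } — disjoint from FOLLOW(X)
  X → * ,: FIRST \ {ε} = { '*' } — disjoint from FOLLOW(X)
  X → D id: FIRST \ {ε} = { '*', 'id' } — disjoint from FOLLOW(X)
  X → ε: FIRST \ {ε} = { } — this is the only nullable alternative, skip

So the grammar has 2 FIRST/FOLLOW conflicts (marked CONFLICT above).

Answer: Yes. D → id '*' with FOLLOW(D) on { 'id' }; D → '*' D y with FOLLOW(D) on { '*' }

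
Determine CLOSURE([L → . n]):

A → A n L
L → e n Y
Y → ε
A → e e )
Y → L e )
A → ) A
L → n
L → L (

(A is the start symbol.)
{ [L → . n] }

To compute CLOSURE, for each item [A → α.Bβ] where B is a non-terminal, add [B → .γ] for all productions B → γ; repeat for the newly added items until nothing changes.

Start with: [L → . n]
The dot precedes the terminal n, so nothing is added.

CLOSURE = { [L → . n] }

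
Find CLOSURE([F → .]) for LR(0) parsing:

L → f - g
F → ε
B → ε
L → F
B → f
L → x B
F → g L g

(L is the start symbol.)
To compute CLOSURE, for each item [A → α.Bβ] where B is a non-terminal, add [B → .γ] for all productions B → γ; repeat for the newly added items until nothing changes.

Start with: [F → .]
The dot is at the end, so nothing is added.

CLOSURE = { [F → .] }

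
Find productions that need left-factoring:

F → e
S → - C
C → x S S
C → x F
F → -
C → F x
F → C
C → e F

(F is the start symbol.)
Left-factoring is needed when two productions for the same non-terminal
share a common prefix on the right-hand side.

Productions for F:
  F → e
  F → -
  F → C
Productions for C:
  C → x S S
  C → x F
  C → F x
  C → e F

Found common prefix 'x' in productions for C

Answer: Yes, C has productions with common prefix 'x'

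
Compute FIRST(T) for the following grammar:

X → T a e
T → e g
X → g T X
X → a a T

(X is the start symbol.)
To compute FIRST(T), examine every production with T on the left-hand side, reading each right-hand side left to right until a non-nullable symbol is reached.

From T → e g:
  - e is a terminal: add 'e' and stop

Collecting: FIRST(T) = { 'e' }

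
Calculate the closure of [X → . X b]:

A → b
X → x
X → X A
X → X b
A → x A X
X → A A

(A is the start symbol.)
{ [A → . b], [A → . x A X], [X → . A A], [X → . X A], [X → . X b], [X → . x] }

To compute CLOSURE, for each item [A → α.Bβ] where B is a non-terminal, add [B → .γ] for all productions B → γ; repeat for the newly added items until nothing changes.

Start with: [X → . X b]
  [X → . X b] has the dot before X: add [X → . x], [X → . X A], [X → . A A]
  [X → . A A] has the dot before A: add [A → . b], [A → . x A X]
No further items can be added.

CLOSURE = { [A → . b], [A → . x A X], [X → . A A], [X → . X A], [X → . X b], [X → . x] }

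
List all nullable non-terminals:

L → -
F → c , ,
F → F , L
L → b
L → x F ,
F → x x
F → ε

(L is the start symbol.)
A non-terminal is nullable if it can derive ε (the empty string): either it has an ε-production, or it has a production whose right-hand side consists entirely of nullable non-terminals.

ε-productions: F → ε
So F is immediately nullable.
No further non-terminal can be added: every production for the remaining non-terminals contains a terminal or a non-nullable non-terminal.
Nullable = { 'F' }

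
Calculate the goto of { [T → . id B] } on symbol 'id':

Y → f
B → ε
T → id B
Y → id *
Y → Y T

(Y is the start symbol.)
GOTO(I, 'id') = CLOSURE({ [A → αX.β] : [A → α.Xβ] ∈ I, X = 'id' })

Items with dot before 'id', with the dot advanced:
  [T → . id B] → [T → id . B]
Closure of the advanced items:
  [T → id . B] has the dot before B: add [B → .]

GOTO = { [B → .], [T → id . B] }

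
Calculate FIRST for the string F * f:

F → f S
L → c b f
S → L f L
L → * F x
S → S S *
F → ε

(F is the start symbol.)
{ '*', 'f' }

FIRST sets of the non-terminals involved (from the grammar, by fixed-point iteration):
  FIRST(F) = { 'f', ε }

To compute FIRST(F * f), process the symbols left to right:
Symbol F is a non-terminal. Add FIRST(F) \ {ε} = { 'f' }
F is nullable (ε ∈ FIRST(F)), continue to the next symbol.
Symbol * is a terminal. Add '*' and stop.
FIRST(F * f) = { '*', 'f' }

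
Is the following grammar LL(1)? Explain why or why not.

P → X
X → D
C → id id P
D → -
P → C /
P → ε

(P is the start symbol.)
A grammar is LL(1) if for each non-terminal N with multiple productions, the predict sets of those productions are pairwise disjoint, where PREDICT(N → α) = (FIRST(α) \ {ε}) ∪ (FOLLOW(N) if α ⇒* ε).

Relevant sets:
  FIRST(X) = { '-' }
  FIRST(C) = { 'id' }
  FOLLOW(P) = { $, '/' }

For P:
  PREDICT(P → X) = { '-' }
  PREDICT(P → C '/') = { 'id' }
  PREDICT(P → ε) = { $, '/' }
X, C, D have a single production, so nothing to check there.

All predict sets are disjoint. The grammar IS LL(1).

Answer: Yes, the grammar is LL(1).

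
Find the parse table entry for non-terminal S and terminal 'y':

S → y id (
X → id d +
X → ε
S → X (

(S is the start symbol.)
S → y id (

To find M[S, 'y'], we find productions for S where 'y' is in the predict set (PREDICT(N → α) = (FIRST(α) \ {ε}) ∪ (FOLLOW(N) if α ⇒* ε)).

Relevant sets:
  FIRST(X) = { 'id', ε }

S → y id (: PREDICT = { 'y' }
  'y' is in predict set, so this production goes in M[S, 'y']
S → X (: PREDICT = { '(', 'id' }

M[S, 'y'] = S → y id (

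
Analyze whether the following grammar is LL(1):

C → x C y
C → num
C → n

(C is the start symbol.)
Yes, the grammar is LL(1).

A grammar is LL(1) if for each non-terminal N with multiple productions, the predict sets of those productions are pairwise disjoint, where PREDICT(N → α) = (FIRST(α) \ {ε}) ∪ (FOLLOW(N) if α ⇒* ε).

For C:
  PREDICT(C → x C y) = { 'x' }
  PREDICT(C → num) = { 'num' }
  PREDICT(C → n) = { 'n' }

All predict sets are disjoint. The grammar IS LL(1).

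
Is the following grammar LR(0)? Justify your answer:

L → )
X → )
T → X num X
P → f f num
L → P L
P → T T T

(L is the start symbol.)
No. Reduce-reduce conflict: [L → ) .] and [X → ) .]

A grammar is LR(0) if no state in the canonical LR(0) collection has:
  - both a shift item (dot before a terminal) and a complete item (shift-reduce conflict), or
  - two or more complete items (reduce-reduce conflict; the accept item [L' → L .] counts as a complete item here).

Augment with L' → L and build the canonical LR(0) collection (I0 = CLOSURE({[L' → . L]}), then GOTO on every symbol after a dot until no new states appear). It has 15 states:
  I0: { [L → . )], [L → . P L], [L' → . L], [P → . T T T], [P → . f f num], [T → . X num X], [X → . )] }  — shift
  I1: { [L → ) .], [X → ) .] }  — 2 reduces
  I2: { [L' → L .] }  — accept
  I3: { [L → . )], [L → . P L], [L → P . L], [P → . T T T], [P → . f f num], [T → . X num X], [X → . )] }  — shift
  I4: { [P → T . T T], [T → . X num X], [X → . )] }  — shift
  I5: { [T → X . num X] }  — shift
  I6: { [P → f . f num] }  — shift
  I7: { [P → f f . num] }  — shift
  I8: { [P → f f num .] }  — reduce
  I9: { [T → X num . X], [X → . )] }  — shift
  I10: { [X → ) .] }  — reduce
  I11: { [T → X num X .] }  — reduce
  I12: { [P → T T . T], [T → . X num X], [X → . )] }  — shift
  I13: { [P → T T T .] }  — reduce
  I14: { [L → P L .] }  — reduce

Conflict in state I1:
  Reduce-reduce conflict: [L → ) .] and [X → ) .]
So the grammar is NOT LR(0).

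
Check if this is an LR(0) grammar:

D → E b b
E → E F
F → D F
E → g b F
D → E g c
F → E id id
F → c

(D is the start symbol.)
A grammar is LR(0) if no state in the canonical LR(0) collection has:
  - both a shift item (dot before a terminal) and a complete item (shift-reduce conflict), or
  - two or more complete items (reduce-reduce conflict; the accept item [D' → D .] counts as a complete item here).

Augment with D' → D and build the canonical LR(0) collection (I0 = CLOSURE({[D' → . D]}), then GOTO on every symbol after a dot until no new states appear). It has 17 states:
  I0: { [D → . E b b], [D → . E g c], [D' → . D], [E → . E F], [E → . g b F] }  — shift
  I1: { [D' → D .] }  — accept
  I2: { [D → . E b b], [D → . E g c], [D → E . b b], [D → E . g c], [E → . E F], [E → . g b F], [E → E . F], [F → . D F], [F → . E id id], [F → . c] }  — shift
  I3: { [E → g . b F] }  — shift
  I4: { [D → . E b b], [D → . E g c], [E → . E F], [E → . g b F], [E → g b . F], [F → . D F], [F → . E id id], [F → . c] }  — shift
  I5: { [D → . E b b], [D → . E g c], [E → . E F], [E → . g b F], [F → . D F], [F → . E id id], [F → . c], [F → D . F] }  — shift
  I6: { [D → . E b b], [D → . E g c], [D → E . b b], [D → E . g c], [E → . E F], [E → . g b F], [E → E . F], [F → . D F], [F → . E id id], [F → . c], [F → E . id id] }  — shift
  I7: { [E → g b F .] }  — reduce
  I8: { [F → c .] }  — reduce
  I9: { [E → E F .] }  — reduce
  I10: { [D → E b . b] }  — shift
  I11: { [D → E g . c], [E → g . b F] }  — shift
  I12: { [F → E id . id] }  — shift
  I13: { [F → E id id .] }  — reduce
  I14: { [D → E g c .] }  — reduce
  I15: { [D → E b b .] }  — reduce
  I16: { [F → D F .] }  — reduce

Every state is either a pure shift/goto state or contains exactly one complete item and nothing to shift — no conflicts. The grammar is LR(0).

Answer: Yes, the grammar is LR(0)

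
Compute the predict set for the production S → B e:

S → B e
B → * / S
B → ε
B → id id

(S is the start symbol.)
{ '*', 'e', 'id' }

PREDICT(S → B e) = (FIRST(RHS) \ {ε}) ∪ (FOLLOW(S) if ε ∈ FIRST(RHS), i.e. RHS ⇒* ε)
FIRST(B) = { '*', 'id', ε }
FIRST(B e) = { '*', 'e', 'id' }
ε ∉ FIRST(B e), so FOLLOW(S) is not added.
PREDICT(S → B e) = { '*', 'e', 'id' }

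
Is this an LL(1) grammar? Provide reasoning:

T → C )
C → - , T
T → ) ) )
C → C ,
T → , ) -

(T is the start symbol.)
No. Predict set conflict for C: { '-' }

A grammar is LL(1) if for each non-terminal N with multiple productions, the predict sets of those productions are pairwise disjoint, where PREDICT(N → α) = (FIRST(α) \ {ε}) ∪ (FOLLOW(N) if α ⇒* ε).

Relevant sets:
  FIRST(C) = { '-' }

For T:
  PREDICT(T → C ')') = { '-' }
  PREDICT(T → ')' ')' ')') = { ')' }
  PREDICT(T → ',' ')' '-') = { ',' }
For C:
  PREDICT(C → '-' ',' T) = { '-' }
  PREDICT(C → C ',') = { '-' }

Conflict found: Predict set conflict for C: { '-' }
The grammar is NOT LL(1).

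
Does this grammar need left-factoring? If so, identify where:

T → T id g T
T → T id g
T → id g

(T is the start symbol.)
Left-factoring is needed when two productions for the same non-terminal
share a common prefix on the right-hand side.

Productions for T:
  T → T id g T
  T → T id g
  T → id g

Found common prefix 'T id g' in productions for T

Answer: Yes, T has productions with common prefix 'T id g'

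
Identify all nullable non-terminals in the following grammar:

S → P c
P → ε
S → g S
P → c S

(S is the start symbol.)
A non-terminal is nullable if it can derive ε (the empty string): either it has an ε-production, or it has a production whose right-hand side consists entirely of nullable non-terminals.

ε-productions: P → ε
So P is immediately nullable.
No further non-terminal can be added: every production for the remaining non-terminals contains a terminal or a non-nullable non-terminal.
Nullable = { 'P' }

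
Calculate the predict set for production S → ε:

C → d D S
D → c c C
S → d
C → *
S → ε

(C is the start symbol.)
{ $, 'd' }

PREDICT(S → ε) = (FIRST(RHS) \ {ε}) ∪ (FOLLOW(S) if ε ∈ FIRST(RHS), i.e. RHS ⇒* ε)
The right-hand side is ε (FIRST(ε) = { ε }), so the predict set is FOLLOW(S) = { $, 'd' }
PREDICT(S → ε) = { $, 'd' }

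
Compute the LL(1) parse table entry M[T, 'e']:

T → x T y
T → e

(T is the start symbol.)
T → e

To find M[T, 'e'], we find productions for T where 'e' is in the predict set (PREDICT(N → α) = (FIRST(α) \ {ε}) ∪ (FOLLOW(N) if α ⇒* ε)).

T → x T y: PREDICT = { 'x' }
T → e: PREDICT = { 'e' }
  'e' is in predict set, so this production goes in M[T, 'e']

M[T, 'e'] = T → e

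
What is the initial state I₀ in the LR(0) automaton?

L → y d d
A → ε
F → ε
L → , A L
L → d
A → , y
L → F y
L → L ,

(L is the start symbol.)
First, augment the grammar with L' → L
I₀ = CLOSURE({ [L' → . L] }):
  [L' → . L] has the dot before L: add [L → . y d d], [L → . , A L], [L → . d], [L → . F y], [L → . L ,]
  [L → . F y] has the dot before F: add [F → .]
No further items can be added.

I₀ = { [F → .], [L → . , A L], [L → . F y], [L → . L ,], [L → . d], [L → . y d d], [L' → . L] }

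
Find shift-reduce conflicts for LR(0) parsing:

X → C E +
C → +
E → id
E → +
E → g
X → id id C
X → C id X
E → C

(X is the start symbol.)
A shift-reduce conflict occurs when an LR(0) state has both:
  - a complete (reduce) item [A → α .] (dot at the end), and
  - a shift item [B → β . c γ] (dot before a terminal).

Augment with X' → X and build the canonical LR(0) collection (I0 = CLOSURE({[X' → . X]}), then GOTO on every symbol after a dot until no new states appear). It has 14 states:
  I0: { [C → . +], [X → . C E +], [X → . C id X], [X → . id id C], [X' → . X] }  — shift
  I1: { [C → + .] }  — reduce
  I2: { [C → . +], [E → . +], [E → . C], [E → . g], [E → . id], [X → C . E +], [X → C . id X] }  — shift
  I3: { [X' → X .] }  — accept
  I4: { [X → id . id C] }  — shift
  I5: { [C → . +], [X → id id . C] }  — shift
  I6: { [X → id id C .] }  — reduce
  I7: { [C → + .], [E → + .] }  — 2 reduces
  I8: { [E → C .] }  — reduce
  I9: { [X → C E . +] }  — shift
  I10: { [E → g .] }  — reduce
  I11: { [C → . +], [E → id .], [X → . C E +], [X → . C id X], [X → . id id C], [X → C id . X] }  — shift, reduce
  I12: { [X → C id X .] }  — reduce
  I13: { [X → C E + .] }  — reduce

I11 contains reduce item [E → id .] and shift items [C → . +], [X → . id id C] — shift-reduce conflict.

Answer: Yes — I11: [E → id .] vs [C → . +]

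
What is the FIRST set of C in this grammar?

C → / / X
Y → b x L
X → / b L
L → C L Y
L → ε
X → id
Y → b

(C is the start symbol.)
From C → / / X:
  - '/' is a terminal: add '/' and stop

Collecting: FIRST(C) = { '/' }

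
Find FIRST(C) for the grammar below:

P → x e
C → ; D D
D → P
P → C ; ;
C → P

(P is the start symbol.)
FIRST sets of the other non-terminals involved (by the same procedure, iterated to a fixed point):
  FIRST(P) = { ';', 'x' }

From C → ; D D:
  - ';' is a terminal: add ';' and stop
From C → P:
  - P is a non-terminal: add FIRST(P) \ {ε} = { ';', 'x' }
    P is not nullable, so stop

Collecting: FIRST(C) = { ';', 'x' }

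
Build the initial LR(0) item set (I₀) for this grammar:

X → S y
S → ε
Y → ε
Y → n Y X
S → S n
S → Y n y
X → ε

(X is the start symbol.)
First, augment the grammar with X' → X
I₀ = CLOSURE({ [X' → . X] }):
  [X' → . X] has the dot before X: add [X → . S y], [X → .]
  [X → . S y] has the dot before S: add [S → .], [S → . S n], [S → . Y n y]
  [S → . Y n y] has the dot before Y: add [Y → .], [Y → . n Y X]
No further items can be added.

I₀ = { [S → . S n], [S → . Y n y], [S → .], [X → . S y], [X → .], [X' → . X], [Y → . n Y X], [Y → .] }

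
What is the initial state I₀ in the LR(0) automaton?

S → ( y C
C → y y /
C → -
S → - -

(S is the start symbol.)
{ [S → . ( y C], [S → . - -], [S' → . S] }

First, augment the grammar with S' → S
I₀ = CLOSURE({ [S' → . S] }):
  [S' → . S] has the dot before S: add [S → . ( y C], [S → . - -]
No further items can be added.

I₀ = { [S → . ( y C], [S → . - -], [S' → . S] }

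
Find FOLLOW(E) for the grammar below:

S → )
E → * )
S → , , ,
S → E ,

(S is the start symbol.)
To compute FOLLOW(E), find every occurrence of E on a right-hand side N → α E β: add FIRST(β) \ {ε}, and if β is empty or nullable also add FOLLOW(N). Iterate to a fixed point.

In S → E ,: E is followed by ',', add FIRST(',') \ {ε} = { ',' }

Taking the union: FOLLOW(E) = { ',' }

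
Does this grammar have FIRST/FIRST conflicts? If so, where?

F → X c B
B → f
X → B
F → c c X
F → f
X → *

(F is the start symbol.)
Yes. F → X c B / F → f on { 'f' }

FIRST sets of the non-terminals at (or reachable through a nullable prefix from) the front of some alternative:
  FIRST(X) = { '*', 'f' }
  FIRST(B) = { 'f' }

Productions for F:
  F → X c B: FIRST = { '*', 'f' }
  F → c c X: FIRST = { 'c' }
  F → f: FIRST = { 'f' }
Productions for X:
  X → B: FIRST = { 'f' }
  X → *: FIRST = { '*' }
B has only one production, so no FIRST/FIRST conflict is possible there.

Conflict for F: F → X c B and F → f
  Overlap: { 'f' }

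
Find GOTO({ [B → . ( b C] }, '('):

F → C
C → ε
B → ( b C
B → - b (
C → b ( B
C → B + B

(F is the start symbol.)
{ [B → ( . b C] }

GOTO(I, '(') = CLOSURE({ [A → αX.β] : [A → α.Xβ] ∈ I, X = '(' })

Items with dot before '(', with the dot advanced:
  [B → . ( b C] → [B → ( . b C]
Closure adds nothing (no advanced item has the dot before a non-terminal).

GOTO = { [B → ( . b C] }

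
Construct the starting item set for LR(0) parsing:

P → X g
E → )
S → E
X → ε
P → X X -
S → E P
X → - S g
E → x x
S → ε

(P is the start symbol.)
First, augment the grammar with P' → P
I₀ = CLOSURE({ [P' → . P] }):
  [P' → . P] has the dot before P: add [P → . X g], [P → . X X -]
  [P → . X g] has the dot before X: add [X → .], [X → . - S g]
No further items can be added.

I₀ = { [P → . X X -], [P → . X g], [P' → . P], [X → . - S g], [X → .] }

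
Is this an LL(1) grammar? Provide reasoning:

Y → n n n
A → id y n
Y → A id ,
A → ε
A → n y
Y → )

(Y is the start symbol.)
No. Predict set conflict for Y: { 'n' }

Relevant sets:
  FIRST(A) = { 'id', 'n', ε }
  FOLLOW(A) = { 'id' }

For Y:
  PREDICT(Y → n n n) = { 'n' }
  PREDICT(Y → A id ',') = { 'id', 'n' }
  PREDICT(Y → ')') = { ')' }
For A:
  PREDICT(A → id y n) = { 'id' }
  PREDICT(A → ε) = { 'id' }
  PREDICT(A → n y) = { 'n' }

Conflict found: Predict set conflict for Y: { 'n' }
The grammar is NOT LL(1).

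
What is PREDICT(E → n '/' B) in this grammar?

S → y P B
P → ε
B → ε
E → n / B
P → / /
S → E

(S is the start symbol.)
{ 'n' }

PREDICT(E → n '/' B) = (FIRST(RHS) \ {ε}) ∪ (FOLLOW(E) if ε ∈ FIRST(RHS), i.e. RHS ⇒* ε)
FIRST(n '/' B) = { 'n' }
ε ∉ FIRST(n '/' B), so FOLLOW(E) is not added.
PREDICT(E → n '/' B) = { 'n' }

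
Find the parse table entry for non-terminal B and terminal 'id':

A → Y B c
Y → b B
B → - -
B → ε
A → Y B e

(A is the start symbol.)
To find M[B, 'id'], we find productions for B where 'id' is in the predict set (PREDICT(N → α) = (FIRST(α) \ {ε}) ∪ (FOLLOW(N) if α ⇒* ε)).

Relevant sets:
  FOLLOW(B) = { '-', 'c', 'e' }

B → - -: PREDICT = { '-' }
B → ε: PREDICT = { '-', 'c', 'e' }

M[B, 'id'] is empty (no production applies)

Answer: Empty (error entry)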